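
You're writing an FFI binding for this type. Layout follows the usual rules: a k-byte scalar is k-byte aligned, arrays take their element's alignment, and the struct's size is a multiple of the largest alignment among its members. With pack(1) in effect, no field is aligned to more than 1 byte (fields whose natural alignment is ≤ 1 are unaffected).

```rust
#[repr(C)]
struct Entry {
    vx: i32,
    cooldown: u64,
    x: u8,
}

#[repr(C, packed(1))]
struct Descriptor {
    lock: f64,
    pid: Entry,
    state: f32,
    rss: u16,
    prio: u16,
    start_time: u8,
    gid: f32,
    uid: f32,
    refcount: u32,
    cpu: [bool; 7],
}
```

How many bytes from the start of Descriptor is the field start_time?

Entry: vx at 0 (size 4, align 4) → ends 4; pad 4 to align 8 for cooldown; cooldown at 8 (size 8, align 8) → ends 16; x at 16 (size 1, align 1) → ends 17; tail pad 7 to reach multiple of 8; total 24 bytes, alignment 8
lock at 0 (size 8, align 1) → ends 8
pid at 8 (size 24, align 1) → ends 32
state at 32 (size 4, align 1) → ends 36
rss at 36 (size 2, align 1) → ends 38
prio at 38 (size 2, align 1) → ends 40
start_time at 40 (size 1, align 1) → ends 41

40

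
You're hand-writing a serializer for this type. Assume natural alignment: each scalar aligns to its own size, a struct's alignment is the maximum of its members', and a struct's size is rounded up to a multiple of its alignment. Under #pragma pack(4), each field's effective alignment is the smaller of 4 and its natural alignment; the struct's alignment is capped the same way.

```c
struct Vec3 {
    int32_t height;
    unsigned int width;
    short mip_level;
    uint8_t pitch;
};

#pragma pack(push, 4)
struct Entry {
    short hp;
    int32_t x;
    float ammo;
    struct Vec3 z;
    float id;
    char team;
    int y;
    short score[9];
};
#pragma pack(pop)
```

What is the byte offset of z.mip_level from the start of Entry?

20

Vec3: 0..4  height  (4B, 4-aligned); 4..8  width  (4B, 4-aligned); 8..10  mip_level  (2B, 2-aligned); 10..11  pitch  (1B, 1-aligned); 11..12  -- tail padding (1B); sizeof = 12, alignof = 4
0..2  hp  (2B, 2-aligned)
2..4  -- padding (2B)
4..8  x  (4B, 4-aligned)
8..12  ammo  (4B, 4-aligned)
12..24  z  (12B, 4-aligned)
within Vec3: mip_level at 8
12 + 8 = 20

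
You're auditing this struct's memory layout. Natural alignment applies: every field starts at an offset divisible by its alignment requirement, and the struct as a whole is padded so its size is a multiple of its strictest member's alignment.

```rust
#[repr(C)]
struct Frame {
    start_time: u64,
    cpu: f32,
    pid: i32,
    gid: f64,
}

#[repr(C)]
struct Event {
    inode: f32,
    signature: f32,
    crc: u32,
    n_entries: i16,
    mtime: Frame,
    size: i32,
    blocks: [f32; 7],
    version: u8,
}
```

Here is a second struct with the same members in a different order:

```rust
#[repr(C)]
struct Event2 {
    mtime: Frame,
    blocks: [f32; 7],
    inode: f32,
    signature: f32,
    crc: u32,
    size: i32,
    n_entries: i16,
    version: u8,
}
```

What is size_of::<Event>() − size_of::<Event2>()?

Frame: @0: start_time [8B, align 8] → 8; @8: cpu [4B, align 4] → 12; @12: pid [4B, align 4] → 16; @16: gid [8B, align 8] → 24; size 24, align 8
@0: inode [4B, align 4] → 4
@4: signature [4B, align 4] → 8
@8: crc [4B, align 4] → 12
@12: n_entries [2B, align 2] → 14
+2 pad (align 8)
@16: mtime [24B, align 8] → 40
@40: size [4B, align 4] → 44
@44: blocks [28B, align 4] → 72
@72: version [1B, align 1] → 73
+7 tail pad (align 8)
size 80, align 8
— Event2 —
@0: mtime [24B, align 8] → 24
@24: blocks [28B, align 4] → 52
@52: inode [4B, align 4] → 56
@56: signature [4B, align 4] → 60
@60: crc [4B, align 4] → 64
@64: size [4B, align 4] → 68
@68: n_entries [2B, align 2] → 70
@70: version [1B, align 1] → 71
+1 tail pad (align 8)
size 72, align 8
80 − 72 = 8

8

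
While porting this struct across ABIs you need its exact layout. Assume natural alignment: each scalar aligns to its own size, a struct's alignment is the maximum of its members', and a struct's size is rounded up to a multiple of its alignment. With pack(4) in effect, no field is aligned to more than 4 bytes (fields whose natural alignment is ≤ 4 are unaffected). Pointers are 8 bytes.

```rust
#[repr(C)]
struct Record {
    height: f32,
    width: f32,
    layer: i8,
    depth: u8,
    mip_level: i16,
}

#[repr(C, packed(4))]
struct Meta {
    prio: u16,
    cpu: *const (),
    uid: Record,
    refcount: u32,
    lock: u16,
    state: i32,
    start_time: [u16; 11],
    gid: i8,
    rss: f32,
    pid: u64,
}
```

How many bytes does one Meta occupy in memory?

Record: 0..4  height  (4B, 4-aligned); 4..8  width  (4B, 4-aligned); 8..9  layer  (1B, 1-aligned); 9..10  depth  (1B, 1-aligned); 10..12  mip_level  (2B, 2-aligned); sizeof = 12, alignof = 4
0..2  prio  (2B, 2-aligned)
2..4  -- padding (2B)
4..12  cpu  (8B, 4-aligned)
12..24  uid  (12B, 4-aligned)
24..28  refcount  (4B, 4-aligned)
28..30  lock  (2B, 2-aligned)
30..32  -- padding (2B)
32..36  state  (4B, 4-aligned)
36..58  start_time  (22B, 2-aligned)
58..59  gid  (1B, 1-aligned)
59..60  -- padding (1B)
60..64  rss  (4B, 4-aligned)
64..72  pid  (8B, 4-aligned)
sizeof = 72, alignof = 4

72 bytes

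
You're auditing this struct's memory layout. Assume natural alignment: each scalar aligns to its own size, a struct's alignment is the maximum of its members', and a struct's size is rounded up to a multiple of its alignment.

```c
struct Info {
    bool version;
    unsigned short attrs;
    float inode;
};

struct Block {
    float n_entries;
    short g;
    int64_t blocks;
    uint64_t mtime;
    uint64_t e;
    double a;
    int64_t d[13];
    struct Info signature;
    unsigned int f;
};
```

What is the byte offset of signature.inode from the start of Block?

Info: 0..1  version  (1B, 1-aligned); 1..2  -- padding (1B); 2..4  attrs  (2B, 2-aligned); 4..8  inode  (4B, 4-aligned); sizeof = 8, alignof = 4
0..4  n_entries  (4B, 4-aligned)
4..6  g  (2B, 2-aligned)
6..8  -- padding (2B)
8..16  blocks  (8B, 8-aligned)
16..24  mtime  (8B, 8-aligned)
24..32  e  (8B, 8-aligned)
32..40  a  (8B, 8-aligned)
40..144  d  (104B, 8-aligned)
144..152  signature  (8B, 4-aligned)
within Info: inode at 4
144 + 4 = 148

148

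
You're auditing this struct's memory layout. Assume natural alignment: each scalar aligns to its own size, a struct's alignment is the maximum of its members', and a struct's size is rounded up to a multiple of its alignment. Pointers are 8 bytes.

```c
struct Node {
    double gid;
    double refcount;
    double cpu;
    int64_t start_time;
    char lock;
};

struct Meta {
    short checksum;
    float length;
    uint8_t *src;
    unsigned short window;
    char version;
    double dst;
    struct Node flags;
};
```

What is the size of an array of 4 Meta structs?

Node: 0..8  gid  (8B, 8-aligned); 8..16  refcount  (8B, 8-aligned); 16..24  cpu  (8B, 8-aligned); 24..32  start_time  (8B, 8-aligned); 32..33  lock  (1B, 1-aligned); 33..40  -- tail padding (7B); sizeof = 40, alignof = 8
0..2  checksum  (2B, 2-aligned)
2..4  -- padding (2B)
4..8  length  (4B, 4-aligned)
8..16  src  (8B, 8-aligned)
16..18  window  (2B, 2-aligned)
18..19  version  (1B, 1-aligned)
19..24  -- padding (5B)
24..32  dst  (8B, 8-aligned)
32..72  flags  (40B, 8-aligned)
sizeof = 72, alignof = 8
array of 4: 4 × 72 = 288

288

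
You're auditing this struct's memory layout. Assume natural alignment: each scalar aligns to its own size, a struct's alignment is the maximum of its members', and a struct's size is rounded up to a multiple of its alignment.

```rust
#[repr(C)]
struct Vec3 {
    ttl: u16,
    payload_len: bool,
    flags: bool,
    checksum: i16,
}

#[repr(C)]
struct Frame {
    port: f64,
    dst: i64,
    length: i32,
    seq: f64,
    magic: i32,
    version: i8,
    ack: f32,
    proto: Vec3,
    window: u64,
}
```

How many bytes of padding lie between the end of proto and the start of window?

6

Vec3: 0..2  ttl  (2B, 2-aligned); 2..3  payload_len  (1B, 1-aligned); 3..4  flags  (1B, 1-aligned); 4..6  checksum  (2B, 2-aligned); sizeof = 6, alignof = 2
0..8  port  (8B, 8-aligned)
8..16  dst  (8B, 8-aligned)
16..20  length  (4B, 4-aligned)
20..24  -- padding (4B)
24..32  seq  (8B, 8-aligned)
32..36  magic  (4B, 4-aligned)
36..37  version  (1B, 1-aligned)
37..40  -- padding (3B)
40..44  ack  (4B, 4-aligned)
44..50  proto  (6B, 2-aligned)
50..56  -- padding (6B)
56..64  window  (8B, 8-aligned)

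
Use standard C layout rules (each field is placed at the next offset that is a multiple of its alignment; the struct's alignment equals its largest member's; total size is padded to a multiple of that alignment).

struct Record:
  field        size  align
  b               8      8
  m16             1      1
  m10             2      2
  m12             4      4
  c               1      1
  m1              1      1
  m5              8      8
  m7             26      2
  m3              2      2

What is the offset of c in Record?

0..8  b  (8B, 8-aligned)
8..9  m16  (1B, 1-aligned)
9..10  -- padding (1B)
10..12  m10  (2B, 2-aligned)
12..16  m12  (4B, 4-aligned)
16..17  c  (1B, 1-aligned)

16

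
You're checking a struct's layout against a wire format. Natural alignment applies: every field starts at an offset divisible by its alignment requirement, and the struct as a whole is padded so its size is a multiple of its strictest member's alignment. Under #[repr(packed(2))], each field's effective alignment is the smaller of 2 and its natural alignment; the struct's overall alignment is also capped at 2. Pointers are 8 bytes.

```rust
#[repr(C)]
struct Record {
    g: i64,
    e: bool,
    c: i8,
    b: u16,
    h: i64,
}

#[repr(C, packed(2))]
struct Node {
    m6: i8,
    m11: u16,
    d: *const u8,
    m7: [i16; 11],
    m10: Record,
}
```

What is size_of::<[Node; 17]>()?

986

Record: 0..8  g  (8B, 8-aligned); 8..9  e  (1B, 1-aligned); 9..10  c  (1B, 1-aligned); 10..12  b  (2B, 2-aligned); 12..16  -- padding (4B); 16..24  h  (8B, 8-aligned); sizeof = 24, alignof = 8
0..1  m6  (1B, 1-aligned)
1..2  -- padding (1B)
2..4  m11  (2B, 2-aligned)
4..12  d  (8B, 2-aligned)
12..34  m7  (22B, 2-aligned)
34..58  m10  (24B, 2-aligned)
sizeof = 58, alignof = 2
array of 17: 17 × 58 = 986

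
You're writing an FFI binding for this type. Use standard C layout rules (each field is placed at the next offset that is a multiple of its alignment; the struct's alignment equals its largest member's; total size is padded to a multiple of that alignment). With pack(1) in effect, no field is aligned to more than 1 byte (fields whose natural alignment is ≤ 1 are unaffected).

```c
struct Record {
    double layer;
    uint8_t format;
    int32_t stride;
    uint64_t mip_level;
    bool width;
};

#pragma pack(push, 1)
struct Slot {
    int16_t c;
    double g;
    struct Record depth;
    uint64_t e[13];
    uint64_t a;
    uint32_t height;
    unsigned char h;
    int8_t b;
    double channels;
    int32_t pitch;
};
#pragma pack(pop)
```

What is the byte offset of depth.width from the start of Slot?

Record: layer at 0 (size 8, align 8) → ends 8; format at 8 (size 1, align 1) → ends 9; pad 3 to align 4 for stride; stride at 12 (size 4, align 4) → ends 16; mip_level at 16 (size 8, align 8) → ends 24; width at 24 (size 1, align 1) → ends 25; tail pad 7 to reach multiple of 8; total 32 bytes, alignment 8
c at 0 (size 2, align 1) → ends 2
g at 2 (size 8, align 1) → ends 10
depth at 10 (size 32, align 1) → ends 42
within Record: width at 24
10 + 24 = 34

34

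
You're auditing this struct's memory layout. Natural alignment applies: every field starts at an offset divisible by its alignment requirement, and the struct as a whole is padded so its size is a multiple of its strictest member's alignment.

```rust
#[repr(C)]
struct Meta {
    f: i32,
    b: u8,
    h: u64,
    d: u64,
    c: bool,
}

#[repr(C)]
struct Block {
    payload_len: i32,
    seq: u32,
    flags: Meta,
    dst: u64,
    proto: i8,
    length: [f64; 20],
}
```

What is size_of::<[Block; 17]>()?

Meta: f at 0 (size 4, align 4) → ends 4; b at 4 (size 1, align 1) → ends 5; pad 3 to align 8 for h; h at 8 (size 8, align 8) → ends 16; d at 16 (size 8, align 8) → ends 24; c at 24 (size 1, align 1) → ends 25; tail pad 7 to reach multiple of 8; total 32 bytes, alignment 8
payload_len at 0 (size 4, align 4) → ends 4
seq at 4 (size 4, align 4) → ends 8
flags at 8 (size 32, align 8) → ends 40
dst at 40 (size 8, align 8) → ends 48
proto at 48 (size 1, align 1) → ends 49
pad 7 to align 8 for length
length at 56 (size 160, align 8) → ends 216
total 216 bytes, alignment 8
array of 17: 17 × 216 = 3672

3672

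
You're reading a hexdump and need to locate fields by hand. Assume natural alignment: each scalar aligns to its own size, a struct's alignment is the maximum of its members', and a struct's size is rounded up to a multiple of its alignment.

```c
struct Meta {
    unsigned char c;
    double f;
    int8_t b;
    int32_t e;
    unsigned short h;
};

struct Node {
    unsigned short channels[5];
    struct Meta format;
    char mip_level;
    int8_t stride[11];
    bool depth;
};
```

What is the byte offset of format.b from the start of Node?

Meta: c at 0 (size 1, align 1) → ends 1; pad 7 to align 8 for f; f at 8 (size 8, align 8) → ends 16; b at 16 (size 1, align 1) → ends 17; pad 3 to align 4 for e; e at 20 (size 4, align 4) → ends 24; h at 24 (size 2, align 2) → ends 26; tail pad 6 to reach multiple of 8; total 32 bytes, alignment 8
channels at 0 (size 10, align 2) → ends 10
pad 6 to align 8 for format
format at 16 (size 32, align 8) → ends 48
within Meta: b at 16
16 + 16 = 32

32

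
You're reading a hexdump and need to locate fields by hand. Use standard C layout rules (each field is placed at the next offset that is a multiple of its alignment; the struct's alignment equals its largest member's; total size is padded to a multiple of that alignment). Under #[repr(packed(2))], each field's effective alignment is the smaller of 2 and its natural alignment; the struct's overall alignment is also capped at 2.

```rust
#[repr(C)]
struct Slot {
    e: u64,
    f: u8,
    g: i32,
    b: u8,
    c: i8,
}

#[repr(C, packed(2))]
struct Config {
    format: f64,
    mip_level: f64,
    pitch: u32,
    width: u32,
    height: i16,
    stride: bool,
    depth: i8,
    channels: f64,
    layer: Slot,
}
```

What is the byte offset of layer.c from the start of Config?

Slot: 0..8  e  (8B, 8-aligned); 8..9  f  (1B, 1-aligned); 9..12  -- padding (3B); 12..16  g  (4B, 4-aligned); 16..17  b  (1B, 1-aligned); 17..18  c  (1B, 1-aligned); 18..24  -- tail padding (6B); sizeof = 24, alignof = 8
0..8  format  (8B, 2-aligned)
8..16  mip_level  (8B, 2-aligned)
16..20  pitch  (4B, 2-aligned)
20..24  width  (4B, 2-aligned)
24..26  height  (2B, 2-aligned)
26..27  stride  (1B, 1-aligned)
27..28  depth  (1B, 1-aligned)
28..36  channels  (8B, 2-aligned)
36..60  layer  (24B, 2-aligned)
within Slot: c at 17
36 + 17 = 53

53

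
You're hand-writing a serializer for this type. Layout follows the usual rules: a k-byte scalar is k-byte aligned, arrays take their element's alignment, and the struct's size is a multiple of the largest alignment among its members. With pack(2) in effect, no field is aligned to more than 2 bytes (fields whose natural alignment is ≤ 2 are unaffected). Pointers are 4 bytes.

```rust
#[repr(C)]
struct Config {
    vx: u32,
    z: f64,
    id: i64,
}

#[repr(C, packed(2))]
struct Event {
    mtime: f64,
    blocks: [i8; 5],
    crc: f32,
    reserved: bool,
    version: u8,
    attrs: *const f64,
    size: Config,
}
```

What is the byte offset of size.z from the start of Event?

32

Config: vx at 0 (size 4, align 4) → ends 4; pad 4 to align 8 for z; z at 8 (size 8, align 8) → ends 16; id at 16 (size 8, align 8) → ends 24; total 24 bytes, alignment 8
mtime at 0 (size 8, align 2) → ends 8
blocks at 8 (size 5, align 1) → ends 13
pad 1 to align 2 for crc
crc at 14 (size 4, align 2) → ends 18
reserved at 18 (size 1, align 1) → ends 19
version at 19 (size 1, align 1) → ends 20
attrs at 20 (size 4, align 2) → ends 24
size at 24 (size 24, align 2) → ends 48
within Config: z at 8
24 + 8 = 32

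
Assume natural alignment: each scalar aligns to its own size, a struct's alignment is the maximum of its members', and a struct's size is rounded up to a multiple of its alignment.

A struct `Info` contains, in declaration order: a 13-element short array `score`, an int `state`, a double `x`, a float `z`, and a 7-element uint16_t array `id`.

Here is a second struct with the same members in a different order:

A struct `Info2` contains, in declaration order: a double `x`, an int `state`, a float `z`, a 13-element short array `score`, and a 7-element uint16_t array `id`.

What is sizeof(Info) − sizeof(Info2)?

8

0..26  score  (26B, 2-aligned)
26..28  -- padding (2B)
28..32  state  (4B, 4-aligned)
32..40  x  (8B, 8-aligned)
40..44  z  (4B, 4-aligned)
44..58  id  (14B, 2-aligned)
58..64  -- tail padding (6B)
sizeof = 64, alignof = 8
— Info2 —
0..8  x  (8B, 8-aligned)
8..12  state  (4B, 4-aligned)
12..16  z  (4B, 4-aligned)
16..42  score  (26B, 2-aligned)
42..56  id  (14B, 2-aligned)
sizeof = 56, alignof = 8
64 − 56 = 8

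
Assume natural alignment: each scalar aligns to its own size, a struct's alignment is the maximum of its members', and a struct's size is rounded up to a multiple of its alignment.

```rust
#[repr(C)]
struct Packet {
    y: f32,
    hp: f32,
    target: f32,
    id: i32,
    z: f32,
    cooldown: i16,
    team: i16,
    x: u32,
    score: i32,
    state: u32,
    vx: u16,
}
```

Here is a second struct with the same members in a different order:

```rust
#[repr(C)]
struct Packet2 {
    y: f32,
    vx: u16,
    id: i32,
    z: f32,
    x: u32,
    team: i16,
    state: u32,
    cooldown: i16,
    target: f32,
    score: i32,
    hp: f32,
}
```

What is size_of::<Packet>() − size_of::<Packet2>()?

y at 0 (size 4, align 4) → ends 4
hp at 4 (size 4, align 4) → ends 8
target at 8 (size 4, align 4) → ends 12
id at 12 (size 4, align 4) → ends 16
z at 16 (size 4, align 4) → ends 20
cooldown at 20 (size 2, align 2) → ends 22
team at 22 (size 2, align 2) → ends 24
x at 24 (size 4, align 4) → ends 28
score at 28 (size 4, align 4) → ends 32
state at 32 (size 4, align 4) → ends 36
vx at 36 (size 2, align 2) → ends 38
tail pad 2 to reach multiple of 4
total 40 bytes, alignment 4
— Packet2 —
y at 0 (size 4, align 4) → ends 4
vx at 4 (size 2, align 2) → ends 6
pad 2 to align 4 for id
id at 8 (size 4, align 4) → ends 12
z at 12 (size 4, align 4) → ends 16
x at 16 (size 4, align 4) → ends 20
team at 20 (size 2, align 2) → ends 22
pad 2 to align 4 for state
state at 24 (size 4, align 4) → ends 28
cooldown at 28 (size 2, align 2) → ends 30
pad 2 to align 4 for target
target at 32 (size 4, align 4) → ends 36
score at 36 (size 4, align 4) → ends 40
hp at 40 (size 4, align 4) → ends 44
total 44 bytes, alignment 4
40 − 44 = -4

-4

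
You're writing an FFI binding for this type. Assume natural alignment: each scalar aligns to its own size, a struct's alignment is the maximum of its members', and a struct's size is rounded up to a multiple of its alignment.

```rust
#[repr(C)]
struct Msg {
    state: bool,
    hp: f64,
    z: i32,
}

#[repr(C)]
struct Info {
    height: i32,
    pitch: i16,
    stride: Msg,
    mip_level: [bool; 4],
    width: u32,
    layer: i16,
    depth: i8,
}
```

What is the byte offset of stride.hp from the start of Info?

Msg: state at 0 (size 1, align 1) → ends 1; pad 7 to align 8 for hp; hp at 8 (size 8, align 8) → ends 16; z at 16 (size 4, align 4) → ends 20; tail pad 4 to reach multiple of 8; total 24 bytes, alignment 8
height at 0 (size 4, align 4) → ends 4
pitch at 4 (size 2, align 2) → ends 6
pad 2 to align 8 for stride
stride at 8 (size 24, align 8) → ends 32
within Msg: hp at 8
8 + 8 = 16

16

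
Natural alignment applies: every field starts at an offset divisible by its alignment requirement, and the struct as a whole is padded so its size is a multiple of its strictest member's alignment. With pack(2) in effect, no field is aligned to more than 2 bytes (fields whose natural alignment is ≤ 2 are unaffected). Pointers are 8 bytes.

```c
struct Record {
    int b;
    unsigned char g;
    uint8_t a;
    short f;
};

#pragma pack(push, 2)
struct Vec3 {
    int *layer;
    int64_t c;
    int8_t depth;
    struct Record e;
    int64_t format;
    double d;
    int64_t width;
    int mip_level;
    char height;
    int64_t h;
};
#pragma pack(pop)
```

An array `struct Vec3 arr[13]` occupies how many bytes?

832

Record: 0..4  b  (4B, 4-aligned); 4..5  g  (1B, 1-aligned); 5..6  a  (1B, 1-aligned); 6..8  f  (2B, 2-aligned); sizeof = 8, alignof = 4
0..8  layer  (8B, 2-aligned)
8..16  c  (8B, 2-aligned)
16..17  depth  (1B, 1-aligned)
17..18  -- padding (1B)
18..26  e  (8B, 2-aligned)
26..34  format  (8B, 2-aligned)
34..42  d  (8B, 2-aligned)
42..50  width  (8B, 2-aligned)
50..54  mip_level  (4B, 2-aligned)
54..55  height  (1B, 1-aligned)
55..56  -- padding (1B)
56..64  h  (8B, 2-aligned)
sizeof = 64, alignof = 2
array of 13: 13 × 64 = 832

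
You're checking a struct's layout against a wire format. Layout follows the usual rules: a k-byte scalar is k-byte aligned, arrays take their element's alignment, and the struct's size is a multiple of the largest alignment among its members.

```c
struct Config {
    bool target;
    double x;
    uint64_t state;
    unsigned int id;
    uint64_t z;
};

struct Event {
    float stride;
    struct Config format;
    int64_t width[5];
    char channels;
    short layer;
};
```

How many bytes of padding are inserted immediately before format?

Config: target at 0 (size 1, align 1) → ends 1; pad 7 to align 8 for x; x at 8 (size 8, align 8) → ends 16; state at 16 (size 8, align 8) → ends 24; id at 24 (size 4, align 4) → ends 28; pad 4 to align 8 for z; z at 32 (size 8, align 8) → ends 40; total 40 bytes, alignment 8
stride at 0 (size 4, align 4) → ends 4
pad 4 to align 8 for format
format at 8 (size 40, align 8) → ends 48

4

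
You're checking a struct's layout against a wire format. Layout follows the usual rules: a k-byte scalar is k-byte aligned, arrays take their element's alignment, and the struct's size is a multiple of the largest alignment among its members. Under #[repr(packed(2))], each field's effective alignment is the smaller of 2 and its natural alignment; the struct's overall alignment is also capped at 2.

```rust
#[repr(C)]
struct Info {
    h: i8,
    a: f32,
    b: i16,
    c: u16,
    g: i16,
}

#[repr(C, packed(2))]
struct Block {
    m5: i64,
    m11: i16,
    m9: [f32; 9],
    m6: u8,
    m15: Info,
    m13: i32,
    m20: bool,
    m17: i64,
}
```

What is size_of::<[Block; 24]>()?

1872

Info: h at 0 (size 1, align 1) → ends 1; pad 3 to align 4 for a; a at 4 (size 4, align 4) → ends 8; b at 8 (size 2, align 2) → ends 10; c at 10 (size 2, align 2) → ends 12; g at 12 (size 2, align 2) → ends 14; tail pad 2 to reach multiple of 4; total 16 bytes, alignment 4
m5 at 0 (size 8, align 2) → ends 8
m11 at 8 (size 2, align 2) → ends 10
m9 at 10 (size 36, align 2) → ends 46
m6 at 46 (size 1, align 1) → ends 47
pad 1 to align 2 for m15
m15 at 48 (size 16, align 2) → ends 64
m13 at 64 (size 4, align 2) → ends 68
m20 at 68 (size 1, align 1) → ends 69
pad 1 to align 2 for m17
m17 at 70 (size 8, align 2) → ends 78
total 78 bytes, alignment 2
array of 24: 24 × 78 = 1872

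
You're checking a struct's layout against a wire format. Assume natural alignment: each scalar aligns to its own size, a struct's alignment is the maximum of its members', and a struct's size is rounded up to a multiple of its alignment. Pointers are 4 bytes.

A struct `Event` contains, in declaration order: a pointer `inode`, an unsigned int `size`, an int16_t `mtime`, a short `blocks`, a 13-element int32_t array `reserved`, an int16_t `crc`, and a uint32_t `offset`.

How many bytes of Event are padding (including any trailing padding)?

inode at 0 (size 4, align 4) → ends 4
size at 4 (size 4, align 4) → ends 8
mtime at 8 (size 2, align 2) → ends 10
blocks at 10 (size 2, align 2) → ends 12
reserved at 12 (size 52, align 4) → ends 64
crc at 64 (size 2, align 2) → ends 66
pad 2 to align 4 for offset
offset at 68 (size 4, align 4) → ends 72
total 72 bytes, alignment 4
data bytes 70, size 72 → padding 2

2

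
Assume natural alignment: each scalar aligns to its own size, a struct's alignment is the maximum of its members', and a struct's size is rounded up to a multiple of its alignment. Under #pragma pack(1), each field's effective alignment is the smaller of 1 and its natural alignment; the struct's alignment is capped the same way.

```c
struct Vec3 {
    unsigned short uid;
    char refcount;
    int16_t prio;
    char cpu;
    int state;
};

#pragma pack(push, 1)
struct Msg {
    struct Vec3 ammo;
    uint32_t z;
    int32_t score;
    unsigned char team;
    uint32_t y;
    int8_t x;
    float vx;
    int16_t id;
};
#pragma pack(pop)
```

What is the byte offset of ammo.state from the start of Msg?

Vec3: 0..2  uid  (2B, 2-aligned); 2..3  refcount  (1B, 1-aligned); 3..4  -- padding (1B); 4..6  prio  (2B, 2-aligned); 6..7  cpu  (1B, 1-aligned); 7..8  -- padding (1B); 8..12  state  (4B, 4-aligned); sizeof = 12, alignof = 4
0..12  ammo  (12B, 1-aligned)
within Vec3: state at 8
0 + 8 = 8

8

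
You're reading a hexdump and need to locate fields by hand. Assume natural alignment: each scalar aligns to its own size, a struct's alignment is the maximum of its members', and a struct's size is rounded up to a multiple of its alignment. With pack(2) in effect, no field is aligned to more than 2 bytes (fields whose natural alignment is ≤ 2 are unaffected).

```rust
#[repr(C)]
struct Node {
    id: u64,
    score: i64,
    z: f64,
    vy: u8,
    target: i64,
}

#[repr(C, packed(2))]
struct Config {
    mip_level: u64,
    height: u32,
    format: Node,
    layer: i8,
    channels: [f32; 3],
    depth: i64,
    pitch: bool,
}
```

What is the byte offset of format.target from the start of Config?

44

Node: @0: id [8B, align 8] → 8; @8: score [8B, align 8] → 16; @16: z [8B, align 8] → 24; @24: vy [1B, align 1] → 25; +7 pad (align 8); @32: target [8B, align 8] → 40; size 40, align 8
@0: mip_level [8B, align 2] → 8
@8: height [4B, align 2] → 12
@12: format [40B, align 2] → 52
within Node: target at 32
12 + 32 = 44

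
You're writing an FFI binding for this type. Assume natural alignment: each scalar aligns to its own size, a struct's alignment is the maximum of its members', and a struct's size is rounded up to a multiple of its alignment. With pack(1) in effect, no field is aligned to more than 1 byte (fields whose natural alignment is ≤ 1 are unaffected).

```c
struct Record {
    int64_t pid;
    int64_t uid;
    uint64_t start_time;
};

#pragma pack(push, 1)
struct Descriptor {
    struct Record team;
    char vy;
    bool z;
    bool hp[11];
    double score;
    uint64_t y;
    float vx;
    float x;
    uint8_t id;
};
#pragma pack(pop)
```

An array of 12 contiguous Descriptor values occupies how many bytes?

744

Record: pid at 0 (size 8, align 8) → ends 8; uid at 8 (size 8, align 8) → ends 16; start_time at 16 (size 8, align 8) → ends 24; total 24 bytes, alignment 8
team at 0 (size 24, align 1) → ends 24
vy at 24 (size 1, align 1) → ends 25
z at 25 (size 1, align 1) → ends 26
hp at 26 (size 11, align 1) → ends 37
score at 37 (size 8, align 1) → ends 45
y at 45 (size 8, align 1) → ends 53
vx at 53 (size 4, align 1) → ends 57
x at 57 (size 4, align 1) → ends 61
id at 61 (size 1, align 1) → ends 62
total 62 bytes, alignment 1
array of 12: 12 × 62 = 744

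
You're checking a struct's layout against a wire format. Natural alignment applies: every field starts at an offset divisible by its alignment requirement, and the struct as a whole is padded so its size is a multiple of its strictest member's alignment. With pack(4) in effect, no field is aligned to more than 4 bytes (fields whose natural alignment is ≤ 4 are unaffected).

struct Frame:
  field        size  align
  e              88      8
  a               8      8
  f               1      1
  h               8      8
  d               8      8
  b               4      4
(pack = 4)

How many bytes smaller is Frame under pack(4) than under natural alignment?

8

natural layout:
  @0: e [88B, align 8] → 88
  @88: a [8B, align 8] → 96
  @96: f [1B, align 1] → 97
  +7 pad (align 8)
  @104: h [8B, align 8] → 112
  @112: d [8B, align 8] → 120
  @120: b [4B, align 4] → 124
  +4 tail pad (align 8)
  size 128, align 8
packed(4) layout:
  @0: e [88B, align 4] → 88
  @88: a [8B, align 4] → 96
  @96: f [1B, align 1] → 97
  +3 pad (align 4)
  @100: h [8B, align 4] → 108
  @108: d [8B, align 4] → 116
  @116: b [4B, align 4] → 120
  size 120, align 4
128 − 120 = 8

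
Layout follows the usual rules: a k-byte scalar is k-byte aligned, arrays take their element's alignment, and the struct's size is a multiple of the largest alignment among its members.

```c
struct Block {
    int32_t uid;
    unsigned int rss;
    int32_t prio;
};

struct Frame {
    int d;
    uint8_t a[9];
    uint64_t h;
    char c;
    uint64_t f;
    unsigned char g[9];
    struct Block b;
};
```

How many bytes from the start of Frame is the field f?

32

Block: @0: uid [4B, align 4] → 4; @4: rss [4B, align 4] → 8; @8: prio [4B, align 4] → 12; size 12, align 4
@0: d [4B, align 4] → 4
@4: a [9B, align 1] → 13
+3 pad (align 8)
@16: h [8B, align 8] → 24
@24: c [1B, align 1] → 25
+7 pad (align 8)
@32: f [8B, align 8] → 40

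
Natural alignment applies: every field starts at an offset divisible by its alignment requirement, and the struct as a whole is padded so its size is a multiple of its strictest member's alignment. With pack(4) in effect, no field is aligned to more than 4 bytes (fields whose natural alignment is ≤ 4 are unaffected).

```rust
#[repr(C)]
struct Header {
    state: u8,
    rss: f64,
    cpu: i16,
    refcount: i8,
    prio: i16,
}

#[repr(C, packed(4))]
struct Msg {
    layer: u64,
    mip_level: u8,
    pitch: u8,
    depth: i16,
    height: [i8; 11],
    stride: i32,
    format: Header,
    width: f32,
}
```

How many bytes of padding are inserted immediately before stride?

1

Header: 0..1  state  (1B, 1-aligned); 1..8  -- padding (7B); 8..16  rss  (8B, 8-aligned); 16..18  cpu  (2B, 2-aligned); 18..19  refcount  (1B, 1-aligned); 19..20  -- padding (1B); 20..22  prio  (2B, 2-aligned); 22..24  -- tail padding (2B); sizeof = 24, alignof = 8
0..8  layer  (8B, 4-aligned)
8..9  mip_level  (1B, 1-aligned)
9..10  pitch  (1B, 1-aligned)
10..12  depth  (2B, 2-aligned)
12..23  height  (11B, 1-aligned)
23..24  -- padding (1B)
24..28  stride  (4B, 4-aligned)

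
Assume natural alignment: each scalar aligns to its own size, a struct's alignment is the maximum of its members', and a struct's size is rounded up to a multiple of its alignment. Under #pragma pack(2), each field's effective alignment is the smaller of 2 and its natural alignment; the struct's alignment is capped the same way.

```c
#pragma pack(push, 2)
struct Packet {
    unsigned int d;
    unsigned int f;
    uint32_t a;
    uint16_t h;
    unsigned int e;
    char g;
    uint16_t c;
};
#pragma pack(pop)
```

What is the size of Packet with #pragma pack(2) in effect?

@0: d [4B, align 2] → 4
@4: f [4B, align 2] → 8
@8: a [4B, align 2] → 12
@12: h [2B, align 2] → 14
@14: e [4B, align 2] → 18
@18: g [1B, align 1] → 19
+1 pad (align 2)
@20: c [2B, align 2] → 22
size 22, align 2

22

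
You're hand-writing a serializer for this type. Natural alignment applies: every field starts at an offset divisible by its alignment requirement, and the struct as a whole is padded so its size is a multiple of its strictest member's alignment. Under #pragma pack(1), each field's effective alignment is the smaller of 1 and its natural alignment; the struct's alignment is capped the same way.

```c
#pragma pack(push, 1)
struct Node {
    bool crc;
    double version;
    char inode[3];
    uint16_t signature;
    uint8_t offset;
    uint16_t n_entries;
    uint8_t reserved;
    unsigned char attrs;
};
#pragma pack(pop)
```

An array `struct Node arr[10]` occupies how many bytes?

crc at 0 (size 1, align 1) → ends 1
version at 1 (size 8, align 1) → ends 9
inode at 9 (size 3, align 1) → ends 12
signature at 12 (size 2, align 1) → ends 14
offset at 14 (size 1, align 1) → ends 15
n_entries at 15 (size 2, align 1) → ends 17
reserved at 17 (size 1, align 1) → ends 18
attrs at 18 (size 1, align 1) → ends 19
total 19 bytes, alignment 1
array of 10: 10 × 19 = 190

190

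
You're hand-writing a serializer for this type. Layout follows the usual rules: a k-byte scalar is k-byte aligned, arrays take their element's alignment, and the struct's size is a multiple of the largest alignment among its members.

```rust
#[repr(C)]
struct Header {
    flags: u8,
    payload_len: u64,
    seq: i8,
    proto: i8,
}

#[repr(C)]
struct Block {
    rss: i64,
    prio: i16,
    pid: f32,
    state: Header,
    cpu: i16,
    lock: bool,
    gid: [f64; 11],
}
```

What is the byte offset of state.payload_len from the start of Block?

24

Header: flags at 0 (size 1, align 1) → ends 1; pad 7 to align 8 for payload_len; payload_len at 8 (size 8, align 8) → ends 16; seq at 16 (size 1, align 1) → ends 17; proto at 17 (size 1, align 1) → ends 18; tail pad 6 to reach multiple of 8; total 24 bytes, alignment 8
rss at 0 (size 8, align 8) → ends 8
prio at 8 (size 2, align 2) → ends 10
pad 2 to align 4 for pid
pid at 12 (size 4, align 4) → ends 16
state at 16 (size 24, align 8) → ends 40
within Header: payload_len at 8
16 + 8 = 24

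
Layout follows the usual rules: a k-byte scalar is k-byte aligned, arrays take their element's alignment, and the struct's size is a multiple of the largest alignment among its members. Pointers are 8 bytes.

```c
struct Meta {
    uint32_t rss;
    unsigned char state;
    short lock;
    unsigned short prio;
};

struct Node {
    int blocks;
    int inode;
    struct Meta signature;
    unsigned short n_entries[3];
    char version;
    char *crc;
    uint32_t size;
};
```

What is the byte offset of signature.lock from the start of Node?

Meta: @0: rss [4B, align 4] → 4; @4: state [1B, align 1] → 5; +1 pad (align 2); @6: lock [2B, align 2] → 8; @8: prio [2B, align 2] → 10; +2 tail pad (align 4); size 12, align 4
@0: blocks [4B, align 4] → 4
@4: inode [4B, align 4] → 8
@8: signature [12B, align 4] → 20
within Meta: lock at 6
8 + 6 = 14

14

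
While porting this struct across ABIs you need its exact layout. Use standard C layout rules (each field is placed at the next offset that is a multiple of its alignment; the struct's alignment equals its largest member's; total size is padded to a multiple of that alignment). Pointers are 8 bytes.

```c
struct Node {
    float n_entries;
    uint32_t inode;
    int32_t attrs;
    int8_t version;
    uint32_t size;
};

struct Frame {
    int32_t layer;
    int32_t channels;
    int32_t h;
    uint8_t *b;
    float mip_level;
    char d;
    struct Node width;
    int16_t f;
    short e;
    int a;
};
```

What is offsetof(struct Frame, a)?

Node: @0: n_entries [4B, align 4] → 4; @4: inode [4B, align 4] → 8; @8: attrs [4B, align 4] → 12; @12: version [1B, align 1] → 13; +3 pad (align 4); @16: size [4B, align 4] → 20; size 20, align 4
@0: layer [4B, align 4] → 4
@4: channels [4B, align 4] → 8
@8: h [4B, align 4] → 12
+4 pad (align 8)
@16: b [8B, align 8] → 24
@24: mip_level [4B, align 4] → 28
@28: d [1B, align 1] → 29
+3 pad (align 4)
@32: width [20B, align 4] → 52
@52: f [2B, align 2] → 54
@54: e [2B, align 2] → 56
@56: a [4B, align 4] → 60

56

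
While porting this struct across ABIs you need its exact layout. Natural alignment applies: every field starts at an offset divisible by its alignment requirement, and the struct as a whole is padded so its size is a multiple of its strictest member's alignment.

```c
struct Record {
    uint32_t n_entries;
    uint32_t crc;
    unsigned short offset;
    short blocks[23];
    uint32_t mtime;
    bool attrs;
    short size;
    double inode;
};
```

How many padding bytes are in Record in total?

n_entries at 0 (size 4, align 4) → ends 4
crc at 4 (size 4, align 4) → ends 8
offset at 8 (size 2, align 2) → ends 10
blocks at 10 (size 46, align 2) → ends 56
mtime at 56 (size 4, align 4) → ends 60
attrs at 60 (size 1, align 1) → ends 61
pad 1 to align 2 for size
size at 62 (size 2, align 2) → ends 64
inode at 64 (size 8, align 8) → ends 72
total 72 bytes, alignment 8
data bytes 71, size 72 → padding 1

1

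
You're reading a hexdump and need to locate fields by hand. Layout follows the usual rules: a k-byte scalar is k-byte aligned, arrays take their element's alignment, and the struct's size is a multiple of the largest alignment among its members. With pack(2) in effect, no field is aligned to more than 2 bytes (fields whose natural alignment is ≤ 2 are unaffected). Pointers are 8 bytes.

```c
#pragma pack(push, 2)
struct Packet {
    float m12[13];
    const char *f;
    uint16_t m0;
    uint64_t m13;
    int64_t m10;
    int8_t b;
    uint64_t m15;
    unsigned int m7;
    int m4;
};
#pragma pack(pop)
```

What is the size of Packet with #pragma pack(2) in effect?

@0: m12 [52B, align 2] → 52
@52: f [8B, align 2] → 60
@60: m0 [2B, align 2] → 62
@62: m13 [8B, align 2] → 70
@70: m10 [8B, align 2] → 78
@78: b [1B, align 1] → 79
+1 pad (align 2)
@80: m15 [8B, align 2] → 88
@88: m7 [4B, align 2] → 92
@92: m4 [4B, align 2] → 96
size 96, align 2

96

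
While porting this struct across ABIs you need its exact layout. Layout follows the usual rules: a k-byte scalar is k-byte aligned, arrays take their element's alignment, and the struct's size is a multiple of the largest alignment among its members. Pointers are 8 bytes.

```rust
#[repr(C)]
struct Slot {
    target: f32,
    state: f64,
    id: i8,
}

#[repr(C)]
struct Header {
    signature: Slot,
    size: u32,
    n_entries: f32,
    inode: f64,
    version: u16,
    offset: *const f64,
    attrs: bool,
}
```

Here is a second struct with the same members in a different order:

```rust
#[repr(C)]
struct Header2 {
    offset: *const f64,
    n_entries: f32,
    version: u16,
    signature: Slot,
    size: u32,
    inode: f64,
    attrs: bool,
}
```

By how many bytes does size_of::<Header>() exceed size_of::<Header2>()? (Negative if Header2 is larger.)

0

Slot: 0..4  target  (4B, 4-aligned); 4..8  -- padding (4B); 8..16  state  (8B, 8-aligned); 16..17  id  (1B, 1-aligned); 17..24  -- tail padding (7B); sizeof = 24, alignof = 8
0..24  signature  (24B, 8-aligned)
24..28  size  (4B, 4-aligned)
28..32  n_entries  (4B, 4-aligned)
32..40  inode  (8B, 8-aligned)
40..42  version  (2B, 2-aligned)
42..48  -- padding (6B)
48..56  offset  (8B, 8-aligned)
56..57  attrs  (1B, 1-aligned)
57..64  -- tail padding (7B)
sizeof = 64, alignof = 8
— Header2 —
0..8  offset  (8B, 8-aligned)
8..12  n_entries  (4B, 4-aligned)
12..14  version  (2B, 2-aligned)
14..16  -- padding (2B)
16..40  signature  (24B, 8-aligned)
40..44  size  (4B, 4-aligned)
44..48  -- padding (4B)
48..56  inode  (8B, 8-aligned)
56..57  attrs  (1B, 1-aligned)
57..64  -- tail padding (7B)
sizeof = 64, alignof = 8
64 − 64 = 0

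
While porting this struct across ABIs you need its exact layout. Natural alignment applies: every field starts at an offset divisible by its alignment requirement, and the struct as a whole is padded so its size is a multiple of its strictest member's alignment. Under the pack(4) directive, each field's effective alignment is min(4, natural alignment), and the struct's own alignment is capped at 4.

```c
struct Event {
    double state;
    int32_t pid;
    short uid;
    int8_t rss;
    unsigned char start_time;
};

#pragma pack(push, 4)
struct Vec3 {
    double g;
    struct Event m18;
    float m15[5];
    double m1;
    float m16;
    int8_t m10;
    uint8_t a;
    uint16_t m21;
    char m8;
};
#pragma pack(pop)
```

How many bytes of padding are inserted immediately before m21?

Event: 0..8  state  (8B, 8-aligned); 8..12  pid  (4B, 4-aligned); 12..14  uid  (2B, 2-aligned); 14..15  rss  (1B, 1-aligned); 15..16  start_time  (1B, 1-aligned); sizeof = 16, alignof = 8
0..8  g  (8B, 4-aligned)
8..24  m18  (16B, 4-aligned)
24..44  m15  (20B, 4-aligned)
44..52  m1  (8B, 4-aligned)
52..56  m16  (4B, 4-aligned)
56..57  m10  (1B, 1-aligned)
57..58  a  (1B, 1-aligned)
58..60  m21  (2B, 2-aligned)

0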